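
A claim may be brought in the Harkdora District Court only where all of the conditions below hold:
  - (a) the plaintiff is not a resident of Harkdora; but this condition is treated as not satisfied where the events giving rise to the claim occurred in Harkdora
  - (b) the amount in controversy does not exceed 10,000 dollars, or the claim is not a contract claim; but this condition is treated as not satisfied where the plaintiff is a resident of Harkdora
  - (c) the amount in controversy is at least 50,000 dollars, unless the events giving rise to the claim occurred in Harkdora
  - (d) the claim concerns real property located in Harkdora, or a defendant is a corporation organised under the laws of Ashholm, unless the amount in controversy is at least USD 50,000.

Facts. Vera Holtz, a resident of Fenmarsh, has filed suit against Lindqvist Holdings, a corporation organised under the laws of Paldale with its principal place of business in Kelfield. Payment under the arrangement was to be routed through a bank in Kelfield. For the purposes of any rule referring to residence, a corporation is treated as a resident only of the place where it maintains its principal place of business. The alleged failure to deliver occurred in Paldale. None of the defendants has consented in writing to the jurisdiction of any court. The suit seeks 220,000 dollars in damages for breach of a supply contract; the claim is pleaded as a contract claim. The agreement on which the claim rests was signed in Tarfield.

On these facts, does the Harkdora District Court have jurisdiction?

No

The Harkdora District Court:
  (a) The plaintiff resides in Fenmarsh, which is not Harkdora. The exception is not triggered, since the operative events occurred in Paldale, not Harkdora. Met.
  (b) The amount in controversy is 220,000 dollars, above the 10,000 dollars ceiling; the claim is a contract claim — every alternative fails. Not satisfied.
  (c) The amount in controversy is 220,000 dollars, which meets the 50,000 dollars floor. Met.
  (d) The claim does not concern real property; the corporate defendant(s) are organised in Paldale, not Ashholm — no alternative holds. However, the amount in controversy is USD 220,000, which meets the USD 50,000 floor, so the 'unless' proviso supplies this condition. Condition met.
  → Not every requirement is met — no jurisdiction.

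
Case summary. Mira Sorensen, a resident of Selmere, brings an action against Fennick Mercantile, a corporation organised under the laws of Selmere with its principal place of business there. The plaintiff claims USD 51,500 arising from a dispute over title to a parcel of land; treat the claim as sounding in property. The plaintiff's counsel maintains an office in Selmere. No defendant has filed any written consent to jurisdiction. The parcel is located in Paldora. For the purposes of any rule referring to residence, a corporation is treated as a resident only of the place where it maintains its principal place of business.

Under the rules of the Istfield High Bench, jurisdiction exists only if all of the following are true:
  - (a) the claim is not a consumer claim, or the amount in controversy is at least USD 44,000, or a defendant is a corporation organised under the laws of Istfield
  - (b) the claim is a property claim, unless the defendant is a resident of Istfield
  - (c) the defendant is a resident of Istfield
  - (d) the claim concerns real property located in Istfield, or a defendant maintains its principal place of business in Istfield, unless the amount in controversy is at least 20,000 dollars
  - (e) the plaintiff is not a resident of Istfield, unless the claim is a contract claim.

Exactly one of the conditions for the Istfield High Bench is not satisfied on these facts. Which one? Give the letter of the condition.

(c)

The Istfield High Bench:
  (a) The claim is a property claim, not a consumer claim, which satisfies one of the alternatives. Condition met.
  (b) The claim is a property claim. Met.
  (c) The defendant resides in Selmere, not Istfield. Not met.
  (d) The property lies in Paldora, not Istfield; the corporate defendant(s) have their principal place of business in Selmere, not Istfield — no alternative holds. But the amount in controversy is USD 51,500, which meets the USD 20,000 floor, and the 'unless' clause therefore excuses the requirement. Met.
  (e) The plaintiff resides in Selmere, which is not Istfield. Condition met.
Only condition (c) fails.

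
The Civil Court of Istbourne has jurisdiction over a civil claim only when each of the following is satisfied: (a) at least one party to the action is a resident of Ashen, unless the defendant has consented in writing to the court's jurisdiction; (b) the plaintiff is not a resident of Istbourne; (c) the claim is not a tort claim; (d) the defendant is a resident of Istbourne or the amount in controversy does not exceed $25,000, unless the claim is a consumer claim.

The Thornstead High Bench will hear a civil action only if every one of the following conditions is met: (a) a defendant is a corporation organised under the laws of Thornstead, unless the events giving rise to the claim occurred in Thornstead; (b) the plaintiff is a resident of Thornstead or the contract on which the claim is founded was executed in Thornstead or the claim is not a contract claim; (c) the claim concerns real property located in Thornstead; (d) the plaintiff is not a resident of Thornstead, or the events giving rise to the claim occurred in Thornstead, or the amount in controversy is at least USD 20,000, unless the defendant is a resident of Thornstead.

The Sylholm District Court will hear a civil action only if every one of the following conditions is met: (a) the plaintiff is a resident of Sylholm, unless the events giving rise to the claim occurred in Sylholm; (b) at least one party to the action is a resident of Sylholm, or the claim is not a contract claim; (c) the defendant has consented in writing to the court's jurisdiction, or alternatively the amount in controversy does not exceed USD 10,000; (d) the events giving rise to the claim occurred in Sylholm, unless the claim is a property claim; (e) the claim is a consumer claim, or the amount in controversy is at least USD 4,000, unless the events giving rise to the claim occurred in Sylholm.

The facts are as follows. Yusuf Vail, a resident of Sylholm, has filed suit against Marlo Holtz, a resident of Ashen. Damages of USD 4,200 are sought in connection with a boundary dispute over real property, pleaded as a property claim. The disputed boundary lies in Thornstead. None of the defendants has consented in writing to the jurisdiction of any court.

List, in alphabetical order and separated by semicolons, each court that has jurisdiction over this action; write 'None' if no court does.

The Civil Court of Istbourne:
  (a) Marlo Holtz resides in Ashen. Condition met.
  (b) The plaintiff resides in Sylholm, which is not Istbourne. Satisfied.
  (c) The claim is a property claim, not a tort claim. Satisfied.
  (d) The amount in controversy is 4,200 dollars, within the USD 25,000 ceiling, which satisfies one of the alternatives. Satisfied.
  → All conditions met; jurisdiction exists.
The Thornstead High Bench:
  (a) No defendant is a corporation. The proviso rescues it, though: the operative events occurred in Thornstead. Satisfied.
  (b) The claim is a property claim, not a contract claim, which satisfies one of the alternatives. Condition met.
  (c) The property lies in Thornstead. Met.
  (d) The plaintiff resides in Sylholm, which is not Thornstead, so this disjunct is met. Met.
  → All conditions met; jurisdiction exists.
The Sylholm District Court:
  (a) The plaintiff resides in Sylholm. Satisfied.
  (b) Yusuf Vail resides in Sylholm, which satisfies one of the alternatives. Condition met.
  (c) The amount in controversy is $4,200, within the USD 10,000 ceiling — that alternative is enough. Satisfied.
  (d) The operative events occurred in Thornstead, not Sylholm. But the claim is a property claim, and the 'unless' clause therefore excuses the requirement. Condition met.
  (e) The amount in controversy is 4,200 dollars, which meets the 4,000 dollars floor, so one alternative holds. Satisfied.
  → All conditions met; jurisdiction exists.

the Civil Court of Istbourne; the Sylholm District Court; the Thornstead High Bench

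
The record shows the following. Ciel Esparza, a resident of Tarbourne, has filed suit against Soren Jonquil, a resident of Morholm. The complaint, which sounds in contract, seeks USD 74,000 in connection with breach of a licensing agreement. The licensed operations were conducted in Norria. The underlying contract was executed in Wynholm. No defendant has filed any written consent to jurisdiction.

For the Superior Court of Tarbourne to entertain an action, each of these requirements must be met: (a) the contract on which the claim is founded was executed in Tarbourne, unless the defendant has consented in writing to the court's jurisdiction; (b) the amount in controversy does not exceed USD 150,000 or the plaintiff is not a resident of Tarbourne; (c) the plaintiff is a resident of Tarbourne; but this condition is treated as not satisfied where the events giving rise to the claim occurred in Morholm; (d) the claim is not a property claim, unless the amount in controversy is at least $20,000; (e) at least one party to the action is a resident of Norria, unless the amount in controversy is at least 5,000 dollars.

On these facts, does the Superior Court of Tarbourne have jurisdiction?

The Superior Court of Tarbourne:
  (a) The contract was executed in Wynholm, not Tarbourne. Nor does the 'unless' clause help: no such written consent has been filed. Not met.
  (b) The amount in controversy is 74,000 dollars, within the 150,000 dollars ceiling — that alternative is enough. Satisfied.
  (c) The plaintiff resides in Tarbourne. And the carve-out is inapplicable — the operative events occurred in Norria, not Morholm. Satisfied.
  (d) The claim is a contract claim, not a property claim. Satisfied.
  (e) No party resides in Norria. However, the amount in controversy is $74,000, which meets the USD 5,000 floor, so the 'unless' proviso supplies this condition. Condition met.
  → The court lacks jurisdiction.

No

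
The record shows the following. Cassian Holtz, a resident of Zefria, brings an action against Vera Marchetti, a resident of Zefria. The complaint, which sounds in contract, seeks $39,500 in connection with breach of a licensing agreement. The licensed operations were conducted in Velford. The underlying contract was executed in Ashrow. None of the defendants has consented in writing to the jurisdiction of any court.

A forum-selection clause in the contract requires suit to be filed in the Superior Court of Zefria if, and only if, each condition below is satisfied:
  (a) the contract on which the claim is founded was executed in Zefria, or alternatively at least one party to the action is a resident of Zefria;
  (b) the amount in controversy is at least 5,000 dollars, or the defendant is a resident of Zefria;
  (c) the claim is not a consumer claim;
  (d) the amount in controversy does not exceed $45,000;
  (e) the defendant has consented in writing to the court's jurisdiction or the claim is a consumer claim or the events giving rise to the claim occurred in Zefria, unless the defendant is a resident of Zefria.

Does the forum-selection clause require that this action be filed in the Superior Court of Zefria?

The Superior Court of Zefria:
  (a) Cassian Holtz resides in Zefria, so one alternative holds. Condition met.
  (b) The amount in controversy is $39,500, which meets the $5,000 floor, so this disjunct is met. Satisfied.
  (c) The claim is a contract claim, not a consumer claim. Condition met.
  (d) The amount in controversy is USD 39,500, within the $45,000 ceiling. Met.
  (e) No such written consent has been filed; the claim is a contract claim, not a consumer claim; the operative events occurred in Velford, not Zefria — no alternative holds. The proviso rescues it, though: the defendant resides in Zefria. Condition met.
  → The clause applies.

Yes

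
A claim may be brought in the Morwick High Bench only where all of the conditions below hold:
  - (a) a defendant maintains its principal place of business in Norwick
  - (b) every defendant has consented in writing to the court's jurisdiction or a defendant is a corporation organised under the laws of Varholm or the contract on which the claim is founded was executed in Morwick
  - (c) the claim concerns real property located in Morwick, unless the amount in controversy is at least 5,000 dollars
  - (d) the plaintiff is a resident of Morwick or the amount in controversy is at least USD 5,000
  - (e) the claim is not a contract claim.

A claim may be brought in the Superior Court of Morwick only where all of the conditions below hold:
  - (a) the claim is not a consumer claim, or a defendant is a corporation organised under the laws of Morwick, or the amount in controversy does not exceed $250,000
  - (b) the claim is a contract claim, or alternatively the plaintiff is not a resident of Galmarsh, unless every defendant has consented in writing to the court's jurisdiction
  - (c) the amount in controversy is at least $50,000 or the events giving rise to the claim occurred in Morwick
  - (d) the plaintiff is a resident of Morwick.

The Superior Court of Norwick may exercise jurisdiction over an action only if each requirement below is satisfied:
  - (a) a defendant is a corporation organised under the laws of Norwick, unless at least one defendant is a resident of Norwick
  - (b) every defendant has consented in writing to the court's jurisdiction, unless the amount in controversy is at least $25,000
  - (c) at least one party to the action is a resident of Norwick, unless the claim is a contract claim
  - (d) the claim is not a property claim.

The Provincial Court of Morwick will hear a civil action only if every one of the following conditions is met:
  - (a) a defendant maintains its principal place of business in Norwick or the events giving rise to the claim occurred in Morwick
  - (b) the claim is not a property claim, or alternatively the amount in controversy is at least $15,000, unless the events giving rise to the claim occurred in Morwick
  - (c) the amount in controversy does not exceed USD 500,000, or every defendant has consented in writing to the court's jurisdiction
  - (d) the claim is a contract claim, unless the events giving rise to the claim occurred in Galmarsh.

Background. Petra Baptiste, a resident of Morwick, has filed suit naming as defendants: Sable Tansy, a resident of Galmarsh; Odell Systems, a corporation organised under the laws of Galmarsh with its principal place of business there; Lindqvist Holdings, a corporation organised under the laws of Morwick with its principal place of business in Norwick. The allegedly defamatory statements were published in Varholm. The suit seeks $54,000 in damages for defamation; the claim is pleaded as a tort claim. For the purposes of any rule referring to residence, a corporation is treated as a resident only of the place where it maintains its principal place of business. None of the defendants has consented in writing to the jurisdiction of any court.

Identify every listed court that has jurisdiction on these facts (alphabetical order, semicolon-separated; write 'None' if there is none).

the Superior Court of Morwick; the Superior Court of Norwick

The Morwick High Bench:
  (a) Lindqvist Holdings has its principal place of business in Norwick. Satisfied.
  (b) No such written consent has been filed; the corporate defendant(s) are organised in Galmarsh, Morwick, not Varholm; no contract (and hence no place of execution) is alleged — none of the alternatives is met. Not met.
  (c) The claim does not concern real property. The proviso rescues it, though: the amount in controversy is $54,000, which meets the 5,000 dollars floor. Met.
  (d) The plaintiff resides in Morwick, so this disjunct is met. Condition met.
  (e) The claim is a tort claim, not a contract claim. Satisfied.
  → No jurisdiction.
The Superior Court of Morwick:
  (a) The claim is a tort claim, not a consumer claim — that alternative is enough. Condition met.
  (b) The plaintiff resides in Morwick, which is not Galmarsh, which satisfies one of the alternatives. Condition met.
  (c) The amount in controversy is USD 54,000, which meets the USD 50,000 floor, so this disjunct is met. Condition met.
  (d) The plaintiff resides in Morwick. Satisfied.
  → Jurisdiction lies.
The Superior Court of Norwick:
  (a) The corporate defendant(s) are organised in Galmarsh, Morwick, not Norwick. But Lindqvist Holdings resides in Norwick, and the 'unless' clause therefore excuses the requirement. Satisfied.
  (b) No such written consent has been filed. However, the amount in controversy is USD 54,000, which meets the 25,000 dollars floor, so the 'unless' proviso supplies this condition. Met.
  (c) Lindqvist Holdings resides in Norwick. Met.
  (d) The claim is a tort claim, not a property claim. Condition met.
  → The court has jurisdiction.
The Provincial Court of Morwick:
  (a) Lindqvist Holdings has its principal place of business in Norwick, so one alternative holds. Met.
  (b) The claim is a tort claim, not a property claim, so one alternative holds. Met.
  (c) The amount in controversy is 54,000 dollars, within the USD 500,000 ceiling, so this disjunct is met. Satisfied.
  (d) The claim is a tort claim, not a contract claim. The proviso offers no rescue either, since the operative events occurred in Varholm, not Galmarsh. Condition not met.
  → At least one condition fails; no jurisdiction.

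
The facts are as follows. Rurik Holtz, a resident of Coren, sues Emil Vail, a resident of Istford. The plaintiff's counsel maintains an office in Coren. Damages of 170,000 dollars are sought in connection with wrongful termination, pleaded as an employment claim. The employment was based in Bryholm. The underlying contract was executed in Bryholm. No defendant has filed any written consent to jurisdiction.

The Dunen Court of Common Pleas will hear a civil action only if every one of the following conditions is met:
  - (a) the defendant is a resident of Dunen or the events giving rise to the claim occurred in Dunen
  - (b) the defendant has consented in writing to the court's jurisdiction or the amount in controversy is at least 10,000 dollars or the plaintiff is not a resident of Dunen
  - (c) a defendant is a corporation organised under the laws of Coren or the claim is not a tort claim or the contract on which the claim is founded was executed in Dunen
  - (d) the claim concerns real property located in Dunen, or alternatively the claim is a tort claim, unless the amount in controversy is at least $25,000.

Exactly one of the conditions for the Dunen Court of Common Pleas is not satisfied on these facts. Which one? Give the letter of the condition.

The Dunen Court of Common Pleas:
  (a) The defendant resides in Istford, not Dunen; the operative events occurred in Bryholm, not Dunen — none of the alternatives is met. Not met.
  (b) The amount in controversy is $170,000, which meets the $10,000 floor, so this disjunct is met. Met.
  (c) The claim is an employment claim, not a tort claim, so one alternative holds. Condition met.
  (d) The claim does not concern real property; the claim is an employment claim, not a tort claim — every alternative fails. The proviso rescues it, though: the amount in controversy is USD 170,000, which meets the USD 25,000 floor. Met.
Only condition (a) fails.

(a)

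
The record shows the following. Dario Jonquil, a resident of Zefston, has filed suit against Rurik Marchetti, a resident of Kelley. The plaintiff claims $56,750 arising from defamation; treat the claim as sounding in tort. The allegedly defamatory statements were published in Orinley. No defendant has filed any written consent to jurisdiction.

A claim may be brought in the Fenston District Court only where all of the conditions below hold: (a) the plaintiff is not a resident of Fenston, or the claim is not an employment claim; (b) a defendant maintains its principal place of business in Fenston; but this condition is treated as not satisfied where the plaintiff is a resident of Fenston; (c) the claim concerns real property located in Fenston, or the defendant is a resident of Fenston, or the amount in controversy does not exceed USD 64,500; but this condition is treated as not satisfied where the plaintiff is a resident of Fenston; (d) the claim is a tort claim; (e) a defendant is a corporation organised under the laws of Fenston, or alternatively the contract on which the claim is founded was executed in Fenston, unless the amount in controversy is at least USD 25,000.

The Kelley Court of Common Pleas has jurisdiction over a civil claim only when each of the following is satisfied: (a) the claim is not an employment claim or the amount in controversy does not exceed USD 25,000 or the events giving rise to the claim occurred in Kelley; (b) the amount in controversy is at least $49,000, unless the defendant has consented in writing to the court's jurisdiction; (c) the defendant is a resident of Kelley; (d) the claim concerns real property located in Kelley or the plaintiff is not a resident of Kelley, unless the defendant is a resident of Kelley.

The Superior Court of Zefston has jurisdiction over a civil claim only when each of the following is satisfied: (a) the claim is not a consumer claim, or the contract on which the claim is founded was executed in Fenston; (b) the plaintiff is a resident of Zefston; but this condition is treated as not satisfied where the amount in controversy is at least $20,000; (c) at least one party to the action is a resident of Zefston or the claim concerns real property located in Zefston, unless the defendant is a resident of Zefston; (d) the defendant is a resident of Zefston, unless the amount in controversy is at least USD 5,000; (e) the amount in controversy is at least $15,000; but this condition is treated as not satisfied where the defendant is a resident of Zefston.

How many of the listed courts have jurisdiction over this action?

The Fenston District Court:
  (a) The plaintiff resides in Zefston, which is not Fenston, so one alternative holds. Met.
  (b) No defendant is a corporation. Not met.
  (c) The amount in controversy is $56,750, within the USD 64,500 ceiling, so one alternative holds. And the carve-out is inapplicable — the plaintiff resides in Zefston, not Fenston. Condition met.
  (d) The claim is a tort claim. Satisfied.
  (e) No defendant is a corporation; no contract (and hence no place of execution) is alleged — every alternative fails. However, the amount in controversy is $56,750, which meets the 25,000 dollars floor, so the 'unless' proviso supplies this condition. Met.
  → At least one condition fails; no jurisdiction.
The Kelley Court of Common Pleas:
  (a) The claim is a tort claim, not an employment claim, which satisfies one of the alternatives. Met.
  (b) The amount in controversy is $56,750, which meets the $49,000 floor. Met.
  (c) The defendant resides in Kelley. Condition met.
  (d) The plaintiff resides in Zefston, which is not Kelley, which satisfies one of the alternatives. Met.
  → Jurisdiction lies.
The Superior Court of Zefston:
  (a) The claim is a tort claim, not a consumer claim, which satisfies one of the alternatives. Condition met.
  (b) The plaintiff resides in Zefston. But the amount in controversy is USD 56,750, which meets the USD 20,000 floor, triggering the carve-out and defeating this condition. Not met.
  (c) Dario Jonquil resides in Zefston, which satisfies one of the alternatives. Met.
  (d) The defendant resides in Kelley, not Zefston. However, the amount in controversy is USD 56,750, which meets the USD 5,000 floor, so the 'unless' proviso supplies this condition. Met.
  (e) The amount in controversy is 56,750 dollars, which meets the 15,000 dollars floor. The carve-out does not apply: the defendant resides in Kelley, not Zefston. Condition met.
  → No jurisdiction.
Courts with jurisdiction: the Kelley Court of Common Pleas — 1 in total.

1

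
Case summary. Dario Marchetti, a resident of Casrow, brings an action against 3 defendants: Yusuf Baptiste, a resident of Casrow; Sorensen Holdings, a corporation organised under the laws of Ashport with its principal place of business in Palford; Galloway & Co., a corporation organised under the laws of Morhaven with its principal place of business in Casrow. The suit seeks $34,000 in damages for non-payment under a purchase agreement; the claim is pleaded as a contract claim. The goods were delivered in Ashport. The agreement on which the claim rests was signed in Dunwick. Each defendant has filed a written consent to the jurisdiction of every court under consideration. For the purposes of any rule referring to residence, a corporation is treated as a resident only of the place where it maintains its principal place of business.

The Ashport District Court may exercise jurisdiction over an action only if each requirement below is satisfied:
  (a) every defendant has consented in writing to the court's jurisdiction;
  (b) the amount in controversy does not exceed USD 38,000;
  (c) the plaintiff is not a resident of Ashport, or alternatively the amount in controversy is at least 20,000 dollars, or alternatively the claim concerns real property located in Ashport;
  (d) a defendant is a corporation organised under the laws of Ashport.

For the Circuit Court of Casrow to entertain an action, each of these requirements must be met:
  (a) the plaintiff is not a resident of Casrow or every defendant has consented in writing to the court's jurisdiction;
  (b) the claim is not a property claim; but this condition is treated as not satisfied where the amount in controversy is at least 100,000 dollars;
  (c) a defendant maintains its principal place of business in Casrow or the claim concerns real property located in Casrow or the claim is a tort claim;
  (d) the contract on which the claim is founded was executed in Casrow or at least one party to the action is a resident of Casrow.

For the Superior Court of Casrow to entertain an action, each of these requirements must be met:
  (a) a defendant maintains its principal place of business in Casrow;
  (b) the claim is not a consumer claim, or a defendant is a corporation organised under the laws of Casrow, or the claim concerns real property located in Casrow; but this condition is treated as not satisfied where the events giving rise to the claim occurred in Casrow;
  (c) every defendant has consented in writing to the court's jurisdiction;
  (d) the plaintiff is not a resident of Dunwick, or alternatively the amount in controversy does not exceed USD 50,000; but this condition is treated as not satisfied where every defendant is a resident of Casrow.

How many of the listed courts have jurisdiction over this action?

The Ashport District Court:
  (a) Every defendant has filed written consent. Met.
  (b) The amount in controversy is USD 34,000, within the $38,000 ceiling. Condition met.
  (c) The plaintiff resides in Casrow, which is not Ashport, so one alternative holds. Met.
  (d) Sorensen Holdings is organised under the laws of Ashport. Met.
  → All conditions met; jurisdiction exists.
The Circuit Court of Casrow:
  (a) Every defendant has filed written consent — that alternative is enough. Met.
  (b) The claim is a contract claim, not a property claim. The carve-out does not apply: the amount in controversy is 34,000 dollars, below the USD 100,000 floor. Met.
  (c) Galloway & Co. has its principal place of business in Casrow, so this disjunct is met. Satisfied.
  (d) Dario Marchetti resides in Casrow, which satisfies one of the alternatives. Condition met.
  → All conditions met; jurisdiction exists.
The Superior Court of Casrow:
  (a) Galloway & Co. has its principal place of business in Casrow. Condition met.
  (b) The claim is a contract claim, not a consumer claim — that alternative is enough. And the carve-out is inapplicable — the operative events occurred in Ashport, not Casrow. Condition met.
  (c) Every defendant has filed written consent. Met.
  (d) The plaintiff resides in Casrow, which is not Dunwick, so one alternative holds. The exception is not triggered, since the defendants reside as follows — Yusuf Baptiste in Casrow, Sorensen Holdings in Palford, Galloway & Co. in Casrow — not all in Casrow. Met.
  → The court has jurisdiction.
Courts with jurisdiction: the Ashport District Court, the Circuit Court of Casrow, the Superior Court of Casrow — 3 in total.

3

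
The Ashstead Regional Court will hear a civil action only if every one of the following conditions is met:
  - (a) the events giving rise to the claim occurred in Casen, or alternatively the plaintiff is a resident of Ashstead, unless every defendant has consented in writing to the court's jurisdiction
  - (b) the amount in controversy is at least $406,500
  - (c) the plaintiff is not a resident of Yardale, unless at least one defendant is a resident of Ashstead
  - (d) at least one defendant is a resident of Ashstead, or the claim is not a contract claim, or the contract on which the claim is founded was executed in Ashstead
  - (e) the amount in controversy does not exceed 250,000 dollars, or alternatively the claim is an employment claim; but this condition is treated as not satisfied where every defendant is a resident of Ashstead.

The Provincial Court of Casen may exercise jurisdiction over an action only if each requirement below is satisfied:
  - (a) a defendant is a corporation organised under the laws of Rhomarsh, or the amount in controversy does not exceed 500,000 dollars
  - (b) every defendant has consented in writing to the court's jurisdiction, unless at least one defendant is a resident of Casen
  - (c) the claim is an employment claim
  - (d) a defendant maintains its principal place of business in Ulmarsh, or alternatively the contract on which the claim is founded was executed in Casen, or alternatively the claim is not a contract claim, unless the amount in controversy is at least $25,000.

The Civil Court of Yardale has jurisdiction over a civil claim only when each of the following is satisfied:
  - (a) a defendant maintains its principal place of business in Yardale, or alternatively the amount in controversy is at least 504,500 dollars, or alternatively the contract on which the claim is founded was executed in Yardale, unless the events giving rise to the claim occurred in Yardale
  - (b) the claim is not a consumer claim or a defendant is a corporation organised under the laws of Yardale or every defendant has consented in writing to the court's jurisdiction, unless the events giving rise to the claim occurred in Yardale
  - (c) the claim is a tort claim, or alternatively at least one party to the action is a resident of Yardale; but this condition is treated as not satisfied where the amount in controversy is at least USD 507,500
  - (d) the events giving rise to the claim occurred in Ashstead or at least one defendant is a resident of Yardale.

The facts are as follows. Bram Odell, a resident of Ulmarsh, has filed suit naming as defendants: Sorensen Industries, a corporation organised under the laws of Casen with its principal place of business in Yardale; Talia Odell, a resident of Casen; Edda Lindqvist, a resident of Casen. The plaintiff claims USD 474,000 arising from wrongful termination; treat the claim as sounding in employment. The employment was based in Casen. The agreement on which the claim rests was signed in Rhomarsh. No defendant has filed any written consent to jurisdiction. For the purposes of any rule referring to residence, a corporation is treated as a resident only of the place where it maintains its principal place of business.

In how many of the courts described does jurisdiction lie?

3

The Ashstead Regional Court:
  (a) The operative events occurred in Casen, so this disjunct is met. Satisfied.
  (b) The amount in controversy is 474,000 dollars, which meets the USD 406,500 floor. Satisfied.
  (c) The plaintiff resides in Ulmarsh, which is not Yardale. Condition met.
  (d) The claim is an employment claim, not a contract claim, so this disjunct is met. Condition met.
  (e) The claim is an employment claim — that alternative is enough. And the carve-out is inapplicable — the defendants reside as follows — Sorensen Industries in Yardale, Talia Odell in Casen, Edda Lindqvist in Casen — not all in Ashstead. Met.
  → All conditions met; jurisdiction exists.
The Provincial Court of Casen:
  (a) The amount in controversy is USD 474,000, within the 500,000 dollars ceiling — that alternative is enough. Met.
  (b) No such written consent has been filed. However, Talia Odell resides in Casen, so the 'unless' proviso supplies this condition. Condition met.
  (c) The claim is an employment claim. Condition met.
  (d) The claim is an employment claim, not a contract claim, so one alternative holds. Met.
  → All conditions met; jurisdiction exists.
The Civil Court of Yardale:
  (a) Sorensen Industries has its principal place of business in Yardale — that alternative is enough. Satisfied.
  (b) The claim is an employment claim, not a consumer claim, so this disjunct is met. Met.
  (c) Sorensen Industries resides in Yardale, which satisfies one of the alternatives. The exception is not triggered, since the amount in controversy is 474,000 dollars, below the 507,500 dollars floor. Condition met.
  (d) Sorensen Industries resides in Yardale, so one alternative holds. Satisfied.
  → Every requirement is satisfied — jurisdiction.
Courts with jurisdiction: the Ashstead Regional Court, the Provincial Court of Casen, the Civil Court of Yardale — 3 in total.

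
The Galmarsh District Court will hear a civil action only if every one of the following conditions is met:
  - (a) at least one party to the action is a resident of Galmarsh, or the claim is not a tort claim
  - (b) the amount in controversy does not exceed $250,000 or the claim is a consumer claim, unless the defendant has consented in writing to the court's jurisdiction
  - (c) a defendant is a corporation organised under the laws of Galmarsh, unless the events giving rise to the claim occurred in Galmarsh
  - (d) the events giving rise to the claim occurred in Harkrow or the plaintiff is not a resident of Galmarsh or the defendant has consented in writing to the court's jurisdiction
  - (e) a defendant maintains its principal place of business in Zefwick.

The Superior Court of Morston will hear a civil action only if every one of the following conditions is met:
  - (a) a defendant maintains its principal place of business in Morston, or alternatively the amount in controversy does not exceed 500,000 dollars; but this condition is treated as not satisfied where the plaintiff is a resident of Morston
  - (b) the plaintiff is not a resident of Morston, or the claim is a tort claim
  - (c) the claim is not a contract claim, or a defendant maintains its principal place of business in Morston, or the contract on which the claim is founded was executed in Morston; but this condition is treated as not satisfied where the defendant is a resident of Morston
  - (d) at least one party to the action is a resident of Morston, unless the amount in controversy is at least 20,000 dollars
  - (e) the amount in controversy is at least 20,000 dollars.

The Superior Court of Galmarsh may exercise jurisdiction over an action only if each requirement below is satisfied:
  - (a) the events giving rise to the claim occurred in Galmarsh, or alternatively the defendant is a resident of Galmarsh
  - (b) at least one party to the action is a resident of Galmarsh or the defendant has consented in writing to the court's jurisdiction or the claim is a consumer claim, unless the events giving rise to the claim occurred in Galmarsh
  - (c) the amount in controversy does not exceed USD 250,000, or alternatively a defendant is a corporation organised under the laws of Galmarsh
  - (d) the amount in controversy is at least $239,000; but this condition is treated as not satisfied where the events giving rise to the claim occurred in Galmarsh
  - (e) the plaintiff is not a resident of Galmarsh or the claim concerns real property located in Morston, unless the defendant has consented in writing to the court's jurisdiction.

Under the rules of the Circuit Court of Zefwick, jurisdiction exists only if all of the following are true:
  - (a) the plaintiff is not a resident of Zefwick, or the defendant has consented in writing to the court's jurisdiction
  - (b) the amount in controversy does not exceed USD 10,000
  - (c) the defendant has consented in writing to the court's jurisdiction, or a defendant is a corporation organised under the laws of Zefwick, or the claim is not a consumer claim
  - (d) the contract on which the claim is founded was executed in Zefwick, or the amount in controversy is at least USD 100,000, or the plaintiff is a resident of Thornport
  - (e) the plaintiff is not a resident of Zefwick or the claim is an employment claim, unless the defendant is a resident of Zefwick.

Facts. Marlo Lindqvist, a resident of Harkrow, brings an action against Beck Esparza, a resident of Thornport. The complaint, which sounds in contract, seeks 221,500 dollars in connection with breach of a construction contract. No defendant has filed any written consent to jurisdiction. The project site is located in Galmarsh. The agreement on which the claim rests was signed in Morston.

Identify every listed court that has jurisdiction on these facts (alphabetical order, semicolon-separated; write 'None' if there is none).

The Galmarsh District Court:
  (a) The claim is a contract claim, not a tort claim, so one alternative holds. Condition met.
  (b) The amount in controversy is 221,500 dollars, within the $250,000 ceiling, which satisfies one of the alternatives. Condition met.
  (c) No defendant is a corporation. The proviso rescues it, though: the operative events occurred in Galmarsh. Satisfied.
  (d) The plaintiff resides in Harkrow, which is not Galmarsh — that alternative is enough. Condition met.
  (e) No defendant is a corporation. Not satisfied.
  → The court lacks jurisdiction.
The Superior Court of Morston:
  (a) The amount in controversy is USD 221,500, within the USD 500,000 ceiling — that alternative is enough. The exception is not triggered, since the plaintiff resides in Harkrow, not Morston. Satisfied.
  (b) The plaintiff resides in Harkrow, which is not Morston, so this disjunct is met. Met.
  (c) The contract was executed in Morston, which satisfies one of the alternatives. The exception is not triggered, since the defendant resides in Thornport, not Morston. Satisfied.
  (d) No party resides in Morston. The proviso rescues it, though: the amount in controversy is $221,500, which meets the $20,000 floor. Met.
  (e) The amount in controversy is USD 221,500, which meets the 20,000 dollars floor. Met.
  → All conditions met; jurisdiction exists.
The Superior Court of Galmarsh:
  (a) The operative events occurred in Galmarsh, so this disjunct is met. Met.
  (b) No party resides in Galmarsh; no such written consent has been filed; the claim is a contract claim, not a consumer claim — no alternative holds. But the operative events occurred in Galmarsh, and the 'unless' clause therefore excuses the requirement. Met.
  (c) The amount in controversy is 221,500 dollars, within the USD 250,000 ceiling, so one alternative holds. Met.
  (d) The amount in controversy is $221,500, below the USD 239,000 floor. Fails.
  (e) The plaintiff resides in Harkrow, which is not Galmarsh, which satisfies one of the alternatives. Met.
  → At least one condition fails; no jurisdiction.
The Circuit Court of Zefwick:
  (a) The plaintiff resides in Harkrow, which is not Zefwick, which satisfies one of the alternatives. Condition met.
  (b) The amount in controversy is USD 221,500, above the 10,000 dollars ceiling. Not satisfied.
  (c) The claim is a contract claim, not a consumer claim, so one alternative holds. Condition met.
  (d) The amount in controversy is USD 221,500, which meets the 100,000 dollars floor — that alternative is enough. Condition met.
  (e) The plaintiff resides in Harkrow, which is not Zefwick, so one alternative holds. Met.
  → Not every requirement is met — no jurisdiction.

the Superior Court of Morston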